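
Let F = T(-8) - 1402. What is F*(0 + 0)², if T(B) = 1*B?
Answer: 0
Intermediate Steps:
T(B) = B
F = -1410 (F = -8 - 1402 = -1410)
F*(0 + 0)² = -1410*(0 + 0)² = -1410*0² = -1410*0 = 0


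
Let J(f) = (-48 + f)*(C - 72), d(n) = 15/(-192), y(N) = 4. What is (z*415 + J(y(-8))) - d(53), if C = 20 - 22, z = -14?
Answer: -163451/64 ≈ -2553.9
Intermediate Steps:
d(n) = -5/64 (d(n) = 15*(-1/192) = -5/64)
C = -2
J(f) = 3552 - 74*f (J(f) = (-48 + f)*(-2 - 72) = (-48 + f)*(-74) = 3552 - 74*f)
(z*415 + J(y(-8))) - d(53) = (-14*415 + (3552 - 74*4)) - 1*(-5/64) = (-5810 + (3552 - 296)) + 5/64 = (-5810 + 3256) + 5/64 = -2554 + 5/64 = -163451/64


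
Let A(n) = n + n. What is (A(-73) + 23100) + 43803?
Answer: 66757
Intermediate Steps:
A(n) = 2*n
(A(-73) + 23100) + 43803 = (2*(-73) + 23100) + 43803 = (-146 + 23100) + 43803 = 22954 + 43803 = 66757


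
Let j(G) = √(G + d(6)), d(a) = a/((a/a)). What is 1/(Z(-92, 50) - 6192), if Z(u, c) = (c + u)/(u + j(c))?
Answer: -4338206/26860177875 - 7*√14/26860177875 ≈ -0.00016151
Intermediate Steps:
d(a) = a (d(a) = a/1 = a*1 = a)
j(G) = √(6 + G) (j(G) = √(G + 6) = √(6 + G))
Z(u, c) = (c + u)/(u + √(6 + c))
1/(Z(-92, 50) - 6192) = 1/((50 - 92)/(-92 + √(6 + 50)) - 6192) = 1/(-42/(-92 + √56) - 6192) = 1/(-42/(-92 + 2*√14) - 6192) = 1/(-6192 - 42/(-92 + 2*√14))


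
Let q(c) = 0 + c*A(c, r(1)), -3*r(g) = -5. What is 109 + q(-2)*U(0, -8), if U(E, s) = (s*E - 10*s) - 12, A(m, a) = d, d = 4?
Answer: -435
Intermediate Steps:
r(g) = 5/3 (r(g) = -⅓*(-5) = 5/3)
A(m, a) = 4
q(c) = 4*c (q(c) = 0 + c*4 = 0 + 4*c = 4*c)
U(E, s) = -12 - 10*s + E*s (U(E, s) = (E*s - 10*s) - 12 = (-10*s + E*s) - 12 = -12 - 10*s + E*s)
109 + q(-2)*U(0, -8) = 109 + (4*(-2))*(-12 - 10*(-8) + 0*(-8)) = 109 - 8*(-12 + 80 + 0) = 109 - 8*68 = 109 - 544 = -435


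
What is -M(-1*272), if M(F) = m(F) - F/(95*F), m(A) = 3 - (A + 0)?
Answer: -26124/95 ≈ -274.99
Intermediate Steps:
m(A) = 3 - A
M(F) = 284/95 - F (M(F) = (3 - F) - F/(95*F) = (3 - F) - F*1/(95*F) = (3 - F) - 1*1/95 = (3 - F) - 1/95 = 284/95 - F)
-M(-1*272) = -(284/95 - (-1)*272) = -(284/95 - 1*(-272)) = -(284/95 + 272) = -1*26124/95 = -26124/95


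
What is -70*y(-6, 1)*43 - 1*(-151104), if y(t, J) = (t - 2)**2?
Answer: -41536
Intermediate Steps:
y(t, J) = (-2 + t)**2
-70*y(-6, 1)*43 - 1*(-151104) = -70*(-2 - 6)**2*43 - 1*(-151104) = -70*(-8)**2*43 + 151104 = -70*64*43 + 151104 = -4480*43 + 151104 = -192640 + 151104 = -41536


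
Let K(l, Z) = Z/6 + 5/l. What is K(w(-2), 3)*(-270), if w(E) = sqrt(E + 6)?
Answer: -810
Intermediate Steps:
w(E) = sqrt(6 + E)
K(l, Z) = 5/l + Z/6 (K(l, Z) = Z*(1/6) + 5/l = Z/6 + 5/l = 5/l + Z/6)
K(w(-2), 3)*(-270) = (5/(sqrt(6 - 2)) + (1/6)*3)*(-270) = (5/(sqrt(4)) + 1/2)*(-270) = (5/2 + 1/2)*(-270) = 3*(-270) = -810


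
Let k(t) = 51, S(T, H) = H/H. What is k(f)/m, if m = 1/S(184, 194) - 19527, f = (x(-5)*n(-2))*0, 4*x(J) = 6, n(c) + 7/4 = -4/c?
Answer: -51/19526 ≈ -0.0026119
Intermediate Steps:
n(c) = -7/4 - 4/c
x(J) = 3/2 (x(J) = (1/4)*6 = 3/2)
S(T, H) = 1
f = 0 (f = (3*(-7/4 - 4/(-2))/2)*0 = (3*(-7/4 - 4*(-1/2))/2)*0 = (3*(-7/4 + 2)/2)*0 = ((3/2)*(1/4))*0 = (3/8)*0 = 0)
m = -19526 (m = 1/1 - 19527 = 1 - 19527 = -19526)
k(f)/m = 51/(-19526) = 51*(-1/19526) = -51/19526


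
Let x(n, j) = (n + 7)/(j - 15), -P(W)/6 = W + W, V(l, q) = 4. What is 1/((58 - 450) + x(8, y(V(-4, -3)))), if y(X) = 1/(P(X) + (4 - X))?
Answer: -721/283352 ≈ -0.0025445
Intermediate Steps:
P(W) = -12*W (P(W) = -6*(W + W) = -12*W)
y(X) = 1/(4 - 13*X) (y(X) = 1/(-12*X + (4 - X)) = 1/(4 - 13*X))
x(n, j) = (7 + n)/(-15 + j)
1/((58 - 450) + x(8, y(V(-4, -3)))) = 1/((58 - 450) + (7 + 8)/(-15 - 1/(-4 + 13*4))) = 1/(-392 + 15/(-15 - 1/(-4 + 52))) = 1/(-392 + 15/(-15 - 1/48)) = 1/(-392 + 15/(-721/48)) = 1/(-392 - 48/721*15) = 1/(-392 - 720/721) = 1/(-283352/721) = -721/283352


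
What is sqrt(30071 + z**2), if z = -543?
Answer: 2*sqrt(81230) ≈ 570.02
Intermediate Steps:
sqrt(30071 + z**2) = sqrt(30071 + (-543)**2) = sqrt(30071 + 294849) = sqrt(324920) = 2*sqrt(81230)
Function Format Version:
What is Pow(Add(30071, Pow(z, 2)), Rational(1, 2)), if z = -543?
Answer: Mul(2, Pow(81230, Rational(1, 2))) ≈ 570.02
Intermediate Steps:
Pow(Add(30071, Pow(z, 2)), Rational(1, 2)) = Pow(Add(30071, Pow(-543, 2)), Rational(1, 2)) = Pow(Add(30071, 294849), Rational(1, 2)) = Pow(324920, Rational(1, 2)) = Mul(2, Pow(81230, Rational(1, 2)))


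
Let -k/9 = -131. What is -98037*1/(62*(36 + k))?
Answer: -3631/2790 ≈ -1.3014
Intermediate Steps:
k = 1179 (k = -9*(-131) = 1179)
-98037*1/(62*(36 + k)) = -98037*1/(62*(36 + 1179)) = -98037/(1215*62) = -98037/75330 = -98037*1/75330 = -3631/2790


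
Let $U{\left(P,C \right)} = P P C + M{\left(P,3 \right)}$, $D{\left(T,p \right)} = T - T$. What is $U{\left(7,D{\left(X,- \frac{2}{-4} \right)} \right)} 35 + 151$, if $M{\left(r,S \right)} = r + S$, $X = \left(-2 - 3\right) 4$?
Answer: $501$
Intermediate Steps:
$X = -20$ ($X = \left(-5\right) 4 = -20$)
$D{\left(T,p \right)} = 0$
$M{\left(r,S \right)} = S + r$
$U{\left(P,C \right)} = 3 + P + C P^{2}$ ($U{\left(P,C \right)} = P P C + \left(3 + P\right) = P^{2} C + \left(3 + P\right) = C P^{2} + \left(3 + P\right) = 3 + P + C P^{2}$)
$U{\left(7,D{\left(X,- \frac{2}{-4} \right)} \right)} 35 + 151 = \left(3 + 7 + 0 \cdot 7^{2}\right) 35 + 151 = \left(3 + 7 + 0 \cdot 49\right) 35 + 151 = \left(3 + 7 + 0\right) 35 + 151 = 10 \cdot 35 + 151 = 350 + 151 = 501$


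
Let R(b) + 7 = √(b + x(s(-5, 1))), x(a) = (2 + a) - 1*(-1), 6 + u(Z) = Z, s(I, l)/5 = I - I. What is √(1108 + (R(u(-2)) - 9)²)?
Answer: √(1359 - 32*I*√5) ≈ 36.877 - 0.9702*I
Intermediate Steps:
s(I, l) = 0 (s(I, l) = 5*(I - I) = 5*0 = 0)
u(Z) = -6 + Z
x(a) = 3 + a (x(a) = (2 + a) + 1 = 3 + a)
R(b) = -7 + √(3 + b) (R(b) = -7 + √(b + (3 + 0)) = -7 + √(b + 3) = -7 + √(3 + b))
√(1108 + (R(u(-2)) - 9)²) = √(1108 + ((-7 + √(3 + (-6 - 2))) - 9)²) = √(1108 + ((-7 + √(3 - 8)) - 9)²) = √(1108 + ((-7 + √(-5)) - 9)²) = √(1108 + ((-7 + I*√5) - 9)²) = √(1108 + (-16 + I*√5)²)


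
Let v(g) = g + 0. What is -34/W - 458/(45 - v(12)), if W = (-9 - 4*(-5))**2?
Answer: -5140/363 ≈ -14.160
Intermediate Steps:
W = 121 (W = (-9 + 20)**2 = 11**2 = 121)
v(g) = g
-34/W - 458/(45 - v(12)) = -34/121 - 458/(45 - 1*12) = -34*1/121 - 458/(45 - 12) = -34/121 - 458/33 = -5140/363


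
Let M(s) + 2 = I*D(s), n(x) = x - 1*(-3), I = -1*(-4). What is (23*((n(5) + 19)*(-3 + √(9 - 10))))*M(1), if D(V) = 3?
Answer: -18630 + 6210*I ≈ -18630.0 + 6210.0*I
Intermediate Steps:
I = 4
n(x) = 3 + x (n(x) = x + 3 = 3 + x)
M(s) = 10 (M(s) = -2 + 4*3 = -2 + 12 = 10)
(23*((n(5) + 19)*(-3 + √(9 - 10))))*M(1) = (23*(((3 + 5) + 19)*(-3 + √(9 - 10))))*10 = (23*((8 + 19)*(-3 + √(-1))))*10 = (23*(27*(-3 + I)))*10 = (23*(-81 + 27*I))*10 = (-1863 + 621*I)*10 = -18630 + 6210*I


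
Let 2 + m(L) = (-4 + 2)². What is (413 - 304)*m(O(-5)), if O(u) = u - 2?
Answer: 218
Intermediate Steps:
O(u) = -2 + u
m(L) = 2 (m(L) = -2 + (-4 + 2)² = -2 + (-2)² = -2 + 4 = 2)
(413 - 304)*m(O(-5)) = (413 - 304)*2 = 109*2 = 218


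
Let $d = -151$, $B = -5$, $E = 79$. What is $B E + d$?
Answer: $-546$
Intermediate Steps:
$B E + d = \left(-5\right) 79 - 151 = -395 - 151 = -546$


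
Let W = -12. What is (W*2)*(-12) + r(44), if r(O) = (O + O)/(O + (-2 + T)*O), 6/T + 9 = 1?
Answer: 2008/7 ≈ 286.86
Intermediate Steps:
T = -¾ (T = 6/(-9 + 1) = 6/(-8) = 6*(-⅛) = -¾ ≈ -0.75000)
r(O) = -8/7 (r(O) = (O + O)/(O + (-2 - ¾)*O) = (2*O)/(O - 11*O/4) = (2*O)/((-7*O/4)) = (2*O)*(-4/(7*O)) = -8/7)
(W*2)*(-12) + r(44) = -12*2*(-12) - 8/7 = -24*(-12) - 8/7 = 288 - 8/7 = 2008/7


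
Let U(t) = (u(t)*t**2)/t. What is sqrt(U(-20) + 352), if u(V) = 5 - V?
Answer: 2*I*sqrt(37) ≈ 12.166*I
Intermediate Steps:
U(t) = t*(5 - t) (U(t) = ((5 - t)*t**2)/t = (t**2*(5 - t))/t = t*(5 - t))
sqrt(U(-20) + 352) = sqrt(-20*(5 - 1*(-20)) + 352) = sqrt(-20*(5 + 20) + 352) = sqrt(-20*25 + 352) = sqrt(-500 + 352) = sqrt(-148) = 2*I*sqrt(37)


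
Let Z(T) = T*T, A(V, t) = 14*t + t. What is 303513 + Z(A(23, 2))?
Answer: 304413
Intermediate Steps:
A(V, t) = 15*t
Z(T) = T**2
303513 + Z(A(23, 2)) = 303513 + (15*2)**2 = 303513 + 30**2 = 303513 + 900 = 304413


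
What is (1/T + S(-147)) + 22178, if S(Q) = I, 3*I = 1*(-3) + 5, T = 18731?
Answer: 1246285819/56193 ≈ 22179.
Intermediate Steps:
I = ⅔ (I = (1*(-3) + 5)/3 = (-3 + 5)/3 = (⅓)*2 = ⅔ ≈ 0.66667)
S(Q) = ⅔
(1/T + S(-147)) + 22178 = (1/18731 + ⅔) + 22178 = 37465/56193 + 22178 = 1246285819/56193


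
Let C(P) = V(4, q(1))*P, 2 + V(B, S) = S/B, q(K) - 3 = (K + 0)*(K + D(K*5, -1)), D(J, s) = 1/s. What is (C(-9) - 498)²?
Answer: 3790809/16 ≈ 2.3693e+5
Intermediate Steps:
q(K) = 3 + K*(-1 + K) (q(K) = 3 + (K + 0)*(K + 1/(-1)) = 3 + K*(K - 1) = 3 + K*(-1 + K))
V(B, S) = -2 + S/B
C(P) = -5*P/4 (C(P) = (-2 + (3 + 1² - 1*1)/4)*P = (-2 + (3 + 1 - 1)*(¼))*P = (-2 + 3*(¼))*P = (-2 + ¾)*P = -5*P/4)
(C(-9) - 498)² = (-5/4*(-9) - 498)² = (45/4 - 498)² = (-1947/4)² = 3790809/16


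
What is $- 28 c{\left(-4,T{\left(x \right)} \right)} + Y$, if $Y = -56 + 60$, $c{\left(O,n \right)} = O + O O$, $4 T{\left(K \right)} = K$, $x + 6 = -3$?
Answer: $-332$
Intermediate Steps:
$x = -9$ ($x = -6 - 3 = -9$)
$T{\left(K \right)} = \frac{K}{4}$
$c{\left(O,n \right)} = O + O^{2}$
$Y = 4$
$- 28 c{\left(-4,T{\left(x \right)} \right)} + Y = - 28 \left(- 4 \left(1 - 4\right)\right) + 4 = - 28 \left(\left(-4\right) \left(-3\right)\right) + 4 = \left(-28\right) 12 + 4 = -336 + 4 = -332$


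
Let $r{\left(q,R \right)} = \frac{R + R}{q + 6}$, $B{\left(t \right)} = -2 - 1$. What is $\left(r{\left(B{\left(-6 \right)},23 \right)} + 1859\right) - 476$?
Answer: $\frac{4195}{3} \approx 1398.3$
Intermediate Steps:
$B{\left(t \right)} = -3$
$r{\left(q,R \right)} = \frac{2 R}{6 + q}$
$\left(r{\left(B{\left(-6 \right)},23 \right)} + 1859\right) - 476 = \left(2 \cdot 23 \frac{1}{6 - 3} + 1859\right) - 476 = \left(2 \cdot 23 \cdot \frac{1}{3} + 1859\right) - 476 = \left(\frac{46}{3} + 1859\right) - 476 = \frac{5623}{3} - 476 = \frac{4195}{3}$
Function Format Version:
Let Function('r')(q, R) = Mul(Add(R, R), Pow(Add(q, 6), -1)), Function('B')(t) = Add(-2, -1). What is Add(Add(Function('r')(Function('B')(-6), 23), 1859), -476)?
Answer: Rational(4195, 3) ≈ 1398.3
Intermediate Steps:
Function('B')(t) = -3
Function('r')(q, R) = Mul(2, R, Pow(Add(6, q), -1)) (Function('r')(q, R) = Mul(Mul(2, R), Pow(Add(6, q), -1)) = Mul(2, R, Pow(Add(6, q), -1)))
Add(Add(Function('r')(Function('B')(-6), 23), 1859), -476) = Add(Add(Mul(2, 23, Pow(Add(6, -3), -1)), 1859), -476) = Add(Add(Mul(2, 23, Pow(3, -1)), 1859), -476) = Add(Add(Mul(2, 23, Rational(1, 3)), 1859), -476) = Add(Add(Rational(46, 3), 1859), -476) = Add(Rational(5623, 3), -476) = Rational(4195, 3)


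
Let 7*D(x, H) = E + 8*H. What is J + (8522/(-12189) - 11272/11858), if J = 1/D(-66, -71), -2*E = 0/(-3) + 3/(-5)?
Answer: -97413464972/58609819191 ≈ -1.6621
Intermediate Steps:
E = 3/10 (E = -(0/(-3) + 3/(-5))/2 = -(0*(-⅓) + 3*(-⅕))/2 = -(0 - ⅗)/2 = -½*(-⅗) = 3/10 ≈ 0.30000)
D(x, H) = 3/70 + 8*H/7 (D(x, H) = (3/10 + 8*H)/7 = 3/70 + 8*H/7)
J = -10/811 (J = 1/(3/70 + (8/7)*(-71)) = 1/(3/70 - 568/7) = 1/(-811/10) = -10/811 ≈ -0.012330)
J + (8522/(-12189) - 11272/11858) = -10/811 + (8522/(-12189) - 11272/11858) = -10/811 + (8522*(-1/12189) - 11272*1/11858) = -10/811 + (-8522/12189 - 5636/5929) = -10/811 - 119224142/72268581 = -97413464972/58609819191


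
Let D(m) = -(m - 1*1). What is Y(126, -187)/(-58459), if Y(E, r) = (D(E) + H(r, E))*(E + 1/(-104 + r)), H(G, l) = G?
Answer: 3813160/5670523 ≈ 0.67245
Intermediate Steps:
D(m) = 1 - m (D(m) = -(m - 1) = -(-1 + m) = 1 - m)
Y(E, r) = (E + 1/(-104 + r))*(1 + r - E) (Y(E, r) = ((1 - E) + r)*(E + 1/(-104 + r)) = (1 + r - E)*(E + 1/(-104 + r)) = (E + 1/(-104 + r))*(1 + r - E))
Y(126, -187)/(-58459) = ((1 - 187 - 105*126 + 104*126² + 126*(-187)² - 1*(-187)*126² - 103*126*(-187))/(-104 - 187))/(-58459) = ((1 - 187 - 13230 + 104*15876 + 126*34969 - 1*(-187)*15876 + 2426886)/(-291))*(-1/58459) = -(1 - 187 - 13230 + 1651104 + 4406094 + 2968812 + 2426886)/291*(-1/58459) = -1/291*11439480*(-1/58459) = -3813160/97*(-1/58459) = 3813160/5670523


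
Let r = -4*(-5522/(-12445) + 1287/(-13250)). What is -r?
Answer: 22859914/16489625 ≈ 1.3863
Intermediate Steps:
r = -22859914/16489625 (r = -4*(-5522*(-1/12445) + 1287*(-1/13250)) = -4*(5522/12445 - 1287/13250) = -4*11429957/32979250 = -22859914/16489625 ≈ -1.3863)
-r = -1*(-22859914/16489625) = 22859914/16489625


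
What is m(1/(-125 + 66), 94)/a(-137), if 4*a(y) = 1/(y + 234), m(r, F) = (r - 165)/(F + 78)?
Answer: -944392/2537 ≈ -372.25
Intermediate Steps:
m(r, F) = (-165 + r)/(78 + F)
a(y) = 1/(4*(234 + y)) (a(y) = 1/(4*(y + 234)) = 1/(4*(234 + y)))
m(1/(-125 + 66), 94)/a(-137) = ((-165 + 1/(-125 + 66))/(78 + 94))/((1/(4*(234 - 137)))) = ((-165 + 1/(-59))/172)/(((¼)/97)) = ((-165 - 1/59)/172)/(((¼)*(1/97))) = ((1/172)*(-9736/59))/(1/388) = -2434/2537*388 = -944392/2537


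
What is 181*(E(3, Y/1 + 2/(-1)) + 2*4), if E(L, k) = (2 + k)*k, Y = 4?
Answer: 2896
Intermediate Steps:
E(L, k) = k*(2 + k)
181*(E(3, Y/1 + 2/(-1)) + 2*4) = 181*((4/1 + 2/(-1))*(2 + (4/1 + 2/(-1))) + 2*4) = 181*((4*1 + 2*(-1))*(2 + (4*1 + 2*(-1))) + 8) = 181*((4 - 2)*(2 + (4 - 2)) + 8) = 181*(2*(2 + 2) + 8) = 181*(2*4 + 8) = 181*(8 + 8) = 181*16 = 2896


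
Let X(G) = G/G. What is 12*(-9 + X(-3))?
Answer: -96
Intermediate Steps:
X(G) = 1
12*(-9 + X(-3)) = 12*(-9 + 1) = 12*(-8) = -96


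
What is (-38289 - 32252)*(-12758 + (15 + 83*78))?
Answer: 442221529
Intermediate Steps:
(-38289 - 32252)*(-12758 + (15 + 83*78)) = -70541*(-12758 + (15 + 6474)) = -70541*(-12758 + 6489) = -70541*(-6269) = 442221529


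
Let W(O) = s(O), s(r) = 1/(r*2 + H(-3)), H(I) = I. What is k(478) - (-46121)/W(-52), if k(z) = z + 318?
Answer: -4934151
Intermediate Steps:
s(r) = 1/(-3 + 2*r) (s(r) = 1/(r*2 - 3) = 1/(2*r - 3) = 1/(-3 + 2*r))
W(O) = 1/(-3 + 2*O)
k(z) = 318 + z
k(478) - (-46121)/W(-52) = (318 + 478) - (-46121)/(1/(-3 + 2*(-52))) = 796 - (-46121)/(1/(-3 - 104)) = 796 - (-46121)/(1/(-107)) = 796 - (-46121)/(-1/107) = 796 - (-46121)*(-107) = 796 - 1*4934947 = 796 - 4934947 = -4934151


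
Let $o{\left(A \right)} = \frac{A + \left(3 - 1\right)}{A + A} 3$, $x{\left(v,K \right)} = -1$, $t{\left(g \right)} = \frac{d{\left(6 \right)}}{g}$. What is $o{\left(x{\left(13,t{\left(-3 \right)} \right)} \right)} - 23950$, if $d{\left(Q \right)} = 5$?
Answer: $- \frac{47903}{2} \approx -23952.0$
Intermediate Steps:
$t{\left(g \right)} = \frac{5}{g}$
$o{\left(A \right)} = \frac{3 \left(2 + A\right)}{2 A}$ ($o{\left(A \right)} = \frac{A + 2}{2 A} 3 = \left(2 + A\right) \frac{1}{2 A} 3 = \frac{2 + A}{2 A} 3 = \frac{3 \left(2 + A\right)}{2 A}$)
$o{\left(x{\left(13,t{\left(-3 \right)} \right)} \right)} - 23950 = \left(\frac{3}{2} + \frac{3}{-1}\right) - 23950 = \left(\frac{3}{2} + 3 \left(-1\right)\right) - 23950 = \left(\frac{3}{2} - 3\right) - 23950 = - \frac{3}{2} - 23950 = - \frac{47903}{2}$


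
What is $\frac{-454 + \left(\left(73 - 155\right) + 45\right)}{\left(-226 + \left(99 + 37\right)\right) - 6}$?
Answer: $\frac{491}{96} \approx 5.1146$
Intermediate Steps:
$\frac{-454 + \left(\left(73 - 155\right) + 45\right)}{\left(-226 + \left(99 + 37\right)\right) - 6} = \frac{-454 + \left(-82 + 45\right)}{\left(-226 + 136\right) - 6} = \frac{-454 - 37}{-90 - 6} = - \frac{491}{-96} = \left(-491\right) \left(- \frac{1}{96}\right) = \frac{491}{96}$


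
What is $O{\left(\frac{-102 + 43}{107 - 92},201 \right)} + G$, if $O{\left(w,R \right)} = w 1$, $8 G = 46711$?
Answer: $\frac{700193}{120} \approx 5834.9$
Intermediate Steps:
$G = \frac{46711}{8}$ ($G = \frac{1}{8} \cdot 46711 = \frac{46711}{8} \approx 5838.9$)
$O{\left(w,R \right)} = w$
$O{\left(\frac{-102 + 43}{107 - 92},201 \right)} + G = \frac{-102 + 43}{107 - 92} + \frac{46711}{8} = - \frac{59}{15} + \frac{46711}{8} = \frac{700193}{120}$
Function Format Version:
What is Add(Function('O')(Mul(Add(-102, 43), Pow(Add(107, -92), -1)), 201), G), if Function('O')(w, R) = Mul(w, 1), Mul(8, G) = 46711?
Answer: Rational(700193, 120) ≈ 5834.9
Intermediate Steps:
G = Rational(46711, 8) (G = Mul(Rational(1, 8), 46711) = Rational(46711, 8) ≈ 5838.9)
Function('O')(w, R) = w
Add(Function('O')(Mul(Add(-102, 43), Pow(Add(107, -92), -1)), 201), G) = Add(Mul(Add(-102, 43), Pow(Add(107, -92), -1)), Rational(46711, 8)) = Add(Mul(-59, Pow(15, -1)), Rational(46711, 8)) = Add(Mul(-59, Rational(1, 15)), Rational(46711, 8)) = Add(Rational(-59, 15), Rational(46711, 8)) = Rational(700193, 120)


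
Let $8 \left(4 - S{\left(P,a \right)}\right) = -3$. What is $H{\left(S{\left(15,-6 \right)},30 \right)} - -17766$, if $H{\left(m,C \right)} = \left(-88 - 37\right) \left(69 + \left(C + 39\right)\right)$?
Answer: $516$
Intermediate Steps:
$S{\left(P,a \right)} = \frac{35}{8}$ ($S{\left(P,a \right)} = 4 - - \frac{3}{8} = 4 + \frac{3}{8} = \frac{35}{8}$)
$H{\left(m,C \right)} = -13500 - 125 C$ ($H{\left(m,C \right)} = - 125 \left(69 + \left(39 + C\right)\right) = - 125 \left(108 + C\right) = -13500 - 125 C$)
$H{\left(S{\left(15,-6 \right)},30 \right)} - -17766 = \left(-13500 - 3750\right) - -17766 = \left(-13500 - 3750\right) + 17766 = -17250 + 17766 = 516$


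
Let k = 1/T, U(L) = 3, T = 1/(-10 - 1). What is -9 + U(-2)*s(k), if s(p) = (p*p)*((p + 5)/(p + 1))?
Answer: 1044/5 ≈ 208.80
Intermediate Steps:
T = -1/11 (T = 1/(-11) = -1/11 ≈ -0.090909)
k = -11 (k = 1/(-1/11) = -11)
s(p) = p**2*(5 + p)/(1 + p) (s(p) = p**2*((5 + p)/(1 + p)) = p**2*(5 + p)/(1 + p))
-9 + U(-2)*s(k) = -9 + 3*((-11)**2*(5 - 11)/(1 - 11)) = -9 + 3*(121*(-6)/(-10)) = -9 + 3*(121*(-1/10)*(-6)) = -9 + 3*(363/5) = -9 + 1089/5 = 1044/5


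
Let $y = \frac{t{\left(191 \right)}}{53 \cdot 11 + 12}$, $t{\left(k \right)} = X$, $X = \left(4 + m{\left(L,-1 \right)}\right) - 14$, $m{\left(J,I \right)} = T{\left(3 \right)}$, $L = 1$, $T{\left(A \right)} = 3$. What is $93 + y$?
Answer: $\frac{7904}{85} \approx 92.988$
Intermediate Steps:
$m{\left(J,I \right)} = 3$
$X = -7$ ($X = \left(4 + 3\right) - 14 = 7 - 14 = -7$)
$t{\left(k \right)} = -7$
$y = - \frac{1}{85}$ ($y = - \frac{7}{53 \cdot 11 + 12} = - \frac{7}{583 + 12} = - \frac{7}{595} = \left(-7\right) \frac{1}{595} = - \frac{1}{85} \approx -0.011765$)
$93 + y = 93 - \frac{1}{85} = \frac{7904}{85}$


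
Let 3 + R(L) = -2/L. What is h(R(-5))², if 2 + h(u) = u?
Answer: 529/25 ≈ 21.160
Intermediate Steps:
R(L) = -3 - 2/L
h(u) = -2 + u
h(R(-5))² = (-2 + (-3 - 2/(-5)))² = (-2 + (-3 - 2*(-⅕)))² = (-2 + (-3 + ⅖))² = (-2 - 13/5)² = (-23/5)² = 529/25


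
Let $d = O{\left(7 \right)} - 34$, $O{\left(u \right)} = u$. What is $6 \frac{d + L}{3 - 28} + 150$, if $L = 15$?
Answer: $\frac{3822}{25} \approx 152.88$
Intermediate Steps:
$d = -27$ ($d = 7 - 34 = -27$)
$6 \frac{d + L}{3 - 28} + 150 = 6 \frac{-27 + 15}{3 - 28} + 150 = 6 \left(- \frac{12}{-25}\right) + 150 = 6 \left(\left(-12\right) \left(- \frac{1}{25}\right)\right) + 150 = 6 \cdot \frac{12}{25} + 150 = \frac{72}{25} + 150 = \frac{3822}{25}$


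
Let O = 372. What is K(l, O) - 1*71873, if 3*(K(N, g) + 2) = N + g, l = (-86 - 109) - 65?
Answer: -215513/3 ≈ -71838.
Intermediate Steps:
l = -260 (l = -195 - 65 = -260)
K(N, g) = -2 + N/3 + g/3 (K(N, g) = -2 + (N + g)/3 = -2 + (N/3 + g/3) = -2 + N/3 + g/3)
K(l, O) - 1*71873 = (-2 + (1/3)*(-260) + (1/3)*372) - 1*71873 = (-2 - 260/3 + 124) - 71873 = 106/3 - 71873 = -215513/3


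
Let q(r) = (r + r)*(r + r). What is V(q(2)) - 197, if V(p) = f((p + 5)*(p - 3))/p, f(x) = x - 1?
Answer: -180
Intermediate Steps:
q(r) = 4*r**2 (q(r) = (2*r)*(2*r) = 4*r**2)
f(x) = -1 + x
V(p) = (-1 + (-3 + p)*(5 + p))/p (V(p) = (-1 + (p + 5)*(p - 3))/p = (-1 + (5 + p)*(-3 + p))/p = (-1 + (-3 + p)*(5 + p))/p)
V(q(2)) - 197 = (2 + 4*2**2 - 16/(4*2**2)) - 197 = (2 + 4*4 - 16/(4*4)) - 197 = (2 + 16 - 16/16) - 197 = (2 + 16 - 16*1/16) - 197 = (2 + 16 - 1) - 197 = 17 - 197 = -180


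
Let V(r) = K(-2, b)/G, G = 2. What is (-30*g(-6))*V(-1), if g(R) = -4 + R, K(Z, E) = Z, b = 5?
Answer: -300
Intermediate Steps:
V(r) = -1 (V(r) = -2/2 = -2*1/2 = -1)
(-30*g(-6))*V(-1) = -30*(-4 - 6)*(-1) = -30*(-10)*(-1) = 300*(-1) = -300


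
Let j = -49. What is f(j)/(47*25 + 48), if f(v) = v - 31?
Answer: -80/1223 ≈ -0.065413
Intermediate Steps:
f(v) = -31 + v
f(j)/(47*25 + 48) = (-31 - 49)/(47*25 + 48) = -80/(1175 + 48) = -80/1223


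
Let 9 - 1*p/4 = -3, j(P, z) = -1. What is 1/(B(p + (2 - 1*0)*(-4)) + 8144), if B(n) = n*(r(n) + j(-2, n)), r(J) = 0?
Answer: 1/8104 ≈ 0.00012340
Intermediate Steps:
p = 48 (p = 36 - 4*(-3) = 36 + 12 = 48)
B(n) = -n (B(n) = n*(0 - 1) = n*(-1) = -n)
1/(B(p + (2 - 1*0)*(-4)) + 8144) = 1/(-(48 + (2 - 1*0)*(-4)) + 8144) = 1/(-(48 + (2 + 0)*(-4)) + 8144) = 1/(-(48 + 2*(-4)) + 8144) = 1/(-(48 - 8) + 8144) = 1/(-1*40 + 8144) = 1/(-40 + 8144) = 1/8104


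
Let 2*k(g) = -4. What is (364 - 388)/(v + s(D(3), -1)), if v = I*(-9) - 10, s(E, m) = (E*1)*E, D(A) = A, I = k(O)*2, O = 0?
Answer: -24/35 ≈ -0.68571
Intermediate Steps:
k(g) = -2 (k(g) = (1/2)*(-4) = -2)
I = -4 (I = -2*2 = -4)
s(E, m) = E**2 (s(E, m) = E*E = E**2)
v = 26 (v = -4*(-9) - 10 = 36 - 10 = 26)
(364 - 388)/(v + s(D(3), -1)) = (364 - 388)/(26 + 3**2) = -24/(26 + 9) = -24/35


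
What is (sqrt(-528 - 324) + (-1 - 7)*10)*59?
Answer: -4720 + 118*I*sqrt(213) ≈ -4720.0 + 1722.2*I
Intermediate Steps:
(sqrt(-528 - 324) + (-1 - 7)*10)*59 = (sqrt(-852) - 8*10)*59 = (2*I*sqrt(213) - 80)*59 = (-80 + 2*I*sqrt(213))*59 = -4720 + 118*I*sqrt(213)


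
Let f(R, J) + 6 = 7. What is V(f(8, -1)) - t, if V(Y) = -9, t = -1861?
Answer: 1852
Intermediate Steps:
f(R, J) = 1 (f(R, J) = -6 + 7 = 1)
V(f(8, -1)) - t = -9 - 1*(-1861) = -9 + 1861 = 1852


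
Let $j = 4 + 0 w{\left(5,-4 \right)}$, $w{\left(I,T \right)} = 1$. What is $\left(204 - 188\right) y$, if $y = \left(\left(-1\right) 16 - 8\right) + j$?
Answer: $-320$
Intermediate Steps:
$j = 4$ ($j = 4 + 0 \cdot 1 = 4 + 0 = 4$)
$y = -20$ ($y = \left(\left(-1\right) 16 - 8\right) + 4 = \left(-16 - 8\right) + 4 = -24 + 4 = -20$)
$\left(204 - 188\right) y = \left(204 - 188\right) \left(-20\right) = 16 \left(-20\right) = -320$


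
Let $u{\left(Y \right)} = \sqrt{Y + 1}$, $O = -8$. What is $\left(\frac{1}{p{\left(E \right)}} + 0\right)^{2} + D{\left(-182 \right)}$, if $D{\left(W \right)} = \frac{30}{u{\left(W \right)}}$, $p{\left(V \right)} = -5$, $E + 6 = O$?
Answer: $\frac{1}{25} - \frac{30 i \sqrt{181}}{181} \approx 0.04 - 2.2299 i$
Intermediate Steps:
$E = -14$ ($E = -6 - 8 = -14$)
$u{\left(Y \right)} = \sqrt{1 + Y}$
$D{\left(W \right)} = \frac{30}{\sqrt{1 + W}}$
$\left(\frac{1}{p{\left(E \right)}} + 0\right)^{2} + D{\left(-182 \right)} = \left(\frac{1}{-5} + 0\right)^{2} + \frac{30}{\sqrt{1 - 182}} = \left(- \frac{1}{5} + 0\right)^{2} + \frac{30}{i \sqrt{181}} = \left(- \frac{1}{5}\right)^{2} + 30 \left(- \frac{i \sqrt{181}}{181}\right) = \frac{1}{25} - \frac{30 i \sqrt{181}}{181}$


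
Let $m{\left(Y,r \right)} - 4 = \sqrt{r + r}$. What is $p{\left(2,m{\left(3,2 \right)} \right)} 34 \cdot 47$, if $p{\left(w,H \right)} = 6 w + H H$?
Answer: $76704$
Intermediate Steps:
$m{\left(Y,r \right)} = 4 + \sqrt{2} \sqrt{r}$ ($m{\left(Y,r \right)} = 4 + \sqrt{r + r} = 4 + \sqrt{2 r} = 4 + \sqrt{2} \sqrt{r}$)
$p{\left(w,H \right)} = H^{2} + 6 w$ ($p{\left(w,H \right)} = 6 w + H^{2} = H^{2} + 6 w$)
$p{\left(2,m{\left(3,2 \right)} \right)} 34 \cdot 47 = \left(\left(4 + \sqrt{2} \sqrt{2}\right)^{2} + 6 \cdot 2\right) 34 \cdot 47 = \left(\left(4 + 2\right)^{2} + 12\right) 34 \cdot 47 = \left(6^{2} + 12\right) 34 \cdot 47 = \left(36 + 12\right) 34 \cdot 47 = 48 \cdot 34 \cdot 47 = 1632 \cdot 47 = 76704$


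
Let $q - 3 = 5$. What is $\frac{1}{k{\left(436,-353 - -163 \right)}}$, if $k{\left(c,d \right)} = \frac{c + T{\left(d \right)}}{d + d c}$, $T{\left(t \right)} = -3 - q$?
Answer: $- \frac{16606}{85} \approx -195.36$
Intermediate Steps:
$q = 8$ ($q = 3 + 5 = 8$)
$T{\left(t \right)} = -11$ ($T{\left(t \right)} = -3 - 8 = -11$)
$k{\left(c,d \right)} = \frac{-11 + c}{d + c d}$ ($k{\left(c,d \right)} = \frac{c - 11}{d + d c} = \frac{-11 + c}{d + c d}$)
$\frac{1}{k{\left(436,-353 - -163 \right)}} = \frac{1}{\frac{1}{-353 - -163} \frac{1}{1 + 436} \left(-11 + 436\right)} = \frac{1}{\frac{1}{-353 + 163} \cdot \frac{1}{437} \cdot 425} = \frac{1}{\frac{1}{-190} \cdot \frac{1}{437} \cdot 425} = \frac{1}{\left(- \frac{1}{190}\right) \frac{1}{437} \cdot 425} = \frac{1}{- \frac{85}{16606}} = - \frac{16606}{85}$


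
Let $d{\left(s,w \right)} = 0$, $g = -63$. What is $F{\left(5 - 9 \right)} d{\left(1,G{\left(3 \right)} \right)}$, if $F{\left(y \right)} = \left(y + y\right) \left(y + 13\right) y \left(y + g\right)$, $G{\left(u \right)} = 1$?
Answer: $0$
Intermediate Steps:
$F{\left(y \right)} = 2 y^{2} \left(-63 + y\right) \left(13 + y\right)$ ($F{\left(y \right)} = \left(y + y\right) \left(y + 13\right) y \left(y - 63\right) = 2 y \left(13 + y\right) y \left(-63 + y\right) = 2 y^{2} \left(13 + y\right) \left(-63 + y\right) = 2 y^{2} \left(-63 + y\right) \left(13 + y\right)$)
$F{\left(5 - 9 \right)} d{\left(1,G{\left(3 \right)} \right)} = 2 \left(5 - 9\right)^{2} \left(-819 + \left(5 - 9\right)^{2} - 50 \left(5 - 9\right)\right) 0 = 2 \left(-4\right)^{2} \left(-819 + \left(-4\right)^{2} - -200\right) 0 = 2 \cdot 16 \left(-819 + 16 + 200\right) 0 = 2 \cdot 16 \left(-603\right) 0 = \left(-19296\right) 0 = 0$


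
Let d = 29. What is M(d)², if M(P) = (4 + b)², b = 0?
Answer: 256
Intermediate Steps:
M(P) = 16 (M(P) = (4 + 0)² = 4² = 16)
M(d)² = 16² = 256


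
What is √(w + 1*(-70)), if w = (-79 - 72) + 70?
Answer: I*√151 ≈ 12.288*I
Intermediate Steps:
w = -81 (w = -151 + 70 = -81)
√(w + 1*(-70)) = √(-81 + 1*(-70)) = √(-81 - 70) = √(-151) = I*√151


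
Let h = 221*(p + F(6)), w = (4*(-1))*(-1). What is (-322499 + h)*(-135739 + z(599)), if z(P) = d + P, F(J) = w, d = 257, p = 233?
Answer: 36434865726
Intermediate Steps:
w = 4 (w = -4*(-1) = 4)
F(J) = 4
h = 52377 (h = 221*(233 + 4) = 221*237 = 52377)
z(P) = 257 + P
(-322499 + h)*(-135739 + z(599)) = (-322499 + 52377)*(-135739 + (257 + 599)) = -270122*(-135739 + 856) = -270122*(-134883) = 36434865726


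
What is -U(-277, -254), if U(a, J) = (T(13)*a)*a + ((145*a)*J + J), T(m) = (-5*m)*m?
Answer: 54634349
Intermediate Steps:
T(m) = -5*m²
U(a, J) = J - 845*a² + 145*J*a (U(a, J) = ((-5*13²)*a)*a + ((145*a)*J + J) = ((-5*169)*a)*a + (145*J*a + J) = (-845*a)*a + (J + 145*J*a) = -845*a² + (J + 145*J*a) = J - 845*a² + 145*J*a)
-U(-277, -254) = -(-254 - 845*(-277)² + 145*(-254)*(-277)) = -(-254 - 845*76729 + 10201910) = -(-254 - 64836005 + 10201910) = -1*(-54634349) = 54634349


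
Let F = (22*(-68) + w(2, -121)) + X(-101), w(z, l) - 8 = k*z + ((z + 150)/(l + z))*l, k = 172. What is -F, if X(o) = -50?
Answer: 123694/119 ≈ 1039.4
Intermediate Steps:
w(z, l) = 8 + 172*z + l*(150 + z)/(l + z) (w(z, l) = 8 + (172*z + ((z + 150)/(l + z))*l) = 8 + (172*z + ((150 + z)/(l + z))*l) = 8 + (172*z + l*(150 + z)/(l + z)) = 8 + 172*z + l*(150 + z)/(l + z))
F = -123694/119 (F = (22*(-68) + (8*2 + 158*(-121) + 172*2**2 + 173*(-121)*2)/(-121 + 2)) - 50 = (-1496 + (16 - 19118 + 172*4 - 41866)/(-119)) - 50 = (-1496 - (16 - 19118 + 688 - 41866)/119) - 50 = (-1496 - 1/119*(-60280)) - 50 = (-1496 + 60280/119) - 50 = -117744/119 - 50 = -123694/119 ≈ -1039.4)
-F = -1*(-123694/119) = 123694/119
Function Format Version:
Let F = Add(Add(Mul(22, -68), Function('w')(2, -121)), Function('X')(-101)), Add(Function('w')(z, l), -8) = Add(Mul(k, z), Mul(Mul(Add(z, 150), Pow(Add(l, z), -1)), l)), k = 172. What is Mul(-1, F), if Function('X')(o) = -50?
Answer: Rational(123694, 119) ≈ 1039.4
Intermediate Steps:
Function('w')(z, l) = Add(8, Mul(172, z), Mul(l, Pow(Add(l, z), -1), Add(150, z))) (Function('w')(z, l) = Add(8, Add(Mul(172, z), Mul(Mul(Add(z, 150), Pow(Add(l, z), -1)), l))) = Add(8, Add(Mul(172, z), Mul(Mul(Add(150, z), Pow(Add(l, z), -1)), l))) = Add(8, Add(Mul(172, z), Mul(Mul(Pow(Add(l, z), -1), Add(150, z)), l))) = Add(8, Add(Mul(172, z), Mul(l, Pow(Add(l, z), -1), Add(150, z)))) = Add(8, Mul(172, z), Mul(l, Pow(Add(l, z), -1), Add(150, z))))
F = Rational(-123694, 119) (F = Add(Add(Mul(22, -68), Mul(Pow(Add(-121, 2), -1), Add(Mul(8, 2), Mul(158, -121), Mul(172, Pow(2, 2)), Mul(173, -121, 2)))), -50) = Add(Add(-1496, Mul(Pow(-119, -1), Add(16, -19118, Mul(172, 4), -41866))), -50) = Add(Add(-1496, Mul(Rational(-1, 119), Add(16, -19118, 688, -41866))), -50) = Add(Add(-1496, Mul(Rational(-1, 119), -60280)), -50) = Add(Add(-1496, Rational(60280, 119)), -50) = Add(Rational(-117744, 119), -50) = Rational(-123694, 119) ≈ -1039.4)
Mul(-1, F) = Mul(-1, Rational(-123694, 119)) = Rational(123694, 119)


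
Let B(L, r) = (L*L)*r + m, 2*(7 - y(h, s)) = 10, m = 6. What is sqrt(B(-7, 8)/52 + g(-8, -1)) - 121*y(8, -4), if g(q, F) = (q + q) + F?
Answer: -242 + 9*I*sqrt(78)/26 ≈ -242.0 + 3.0571*I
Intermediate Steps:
y(h, s) = 2 (y(h, s) = 7 - 1/2*10 = 7 - 5 = 2)
B(L, r) = 6 + r*L**2 (B(L, r) = (L*L)*r + 6 = L**2*r + 6 = r*L**2 + 6 = 6 + r*L**2)
g(q, F) = F + 2*q (g(q, F) = 2*q + F = F + 2*q)
sqrt(B(-7, 8)/52 + g(-8, -1)) - 121*y(8, -4) = sqrt((6 + 8*(-7)**2)/52 + (-1 + 2*(-8))) - 121*2 = sqrt((6 + 8*49)*(1/52) + (-1 - 16)) - 242 = sqrt((6 + 392)*(1/52) - 17) - 242 = sqrt(398*(1/52) - 17) - 242 = sqrt(199/26 - 17) - 242 = sqrt(-243/26) - 242 = 9*I*sqrt(78)/26 - 242 = -242 + 9*I*sqrt(78)/26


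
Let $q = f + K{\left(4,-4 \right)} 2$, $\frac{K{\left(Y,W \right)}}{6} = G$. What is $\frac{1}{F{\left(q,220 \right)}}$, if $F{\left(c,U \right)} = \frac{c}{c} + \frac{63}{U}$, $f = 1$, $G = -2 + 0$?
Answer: $\frac{220}{283} \approx 0.77738$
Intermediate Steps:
$G = -2$
$K{\left(Y,W \right)} = -12$ ($K{\left(Y,W \right)} = 6 \left(-2\right) = -12$)
$q = -23$ ($q = 1 - 24 = -23$)
$F{\left(c,U \right)} = 1 + \frac{63}{U}$
$\frac{1}{F{\left(q,220 \right)}} = \frac{1}{\frac{1}{220} \left(63 + 220\right)} = \frac{1}{\frac{1}{220} \cdot 283} = \frac{1}{\frac{283}{220}} = \frac{220}{283}$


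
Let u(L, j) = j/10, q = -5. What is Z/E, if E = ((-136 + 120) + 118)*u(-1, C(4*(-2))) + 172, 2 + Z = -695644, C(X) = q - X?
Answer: -3478230/1013 ≈ -3433.6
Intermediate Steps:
C(X) = -5 - X
Z = -695646 (Z = -2 - 695644 = -695646)
u(L, j) = j/10 (u(L, j) = j*(1/10) = j/10)
E = 1013/5 (E = ((-136 + 120) + 118)*((-5 - 4*(-2))/10) + 172 = (-16 + 118)*((-5 - 1*(-8))/10) + 172 = 102*((-5 + 8)/10) + 172 = 102*((1/10)*3) + 172 = 102*(3/10) + 172 = 153/5 + 172 = 1013/5 ≈ 202.60)
Z/E = -695646/1013/5 = -695646*5/1013 = -3478230/1013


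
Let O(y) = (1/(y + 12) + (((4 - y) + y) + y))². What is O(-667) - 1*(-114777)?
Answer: 237829161181/429025 ≈ 5.5435e+5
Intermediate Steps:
O(y) = (4 + y + 1/(12 + y))² (O(y) = (1/(12 + y) + (4 + y))² = (4 + y + 1/(12 + y))²)
O(-667) - 1*(-114777) = (49 + (-667)² + 16*(-667))²/(12 - 667)² - 1*(-114777) = (49 + 444889 - 10672)²/(-655)² + 114777 = (1/429025)*434266² + 114777 = (1/429025)*188586958756 + 114777 = 188586958756/429025 + 114777 = 237829161181/429025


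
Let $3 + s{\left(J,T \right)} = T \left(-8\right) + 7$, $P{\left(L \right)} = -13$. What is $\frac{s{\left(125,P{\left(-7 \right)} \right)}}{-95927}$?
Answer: $- \frac{108}{95927} \approx -0.0011259$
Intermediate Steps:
$s{\left(J,T \right)} = 4 - 8 T$ ($s{\left(J,T \right)} = -3 + \left(T \left(-8\right) + 7\right) = -3 - \left(-7 + 8 T\right) = 4 - 8 T$)
$\frac{s{\left(125,P{\left(-7 \right)} \right)}}{-95927} = \frac{4 - -104}{-95927} = \left(4 + 104\right) \left(- \frac{1}{95927}\right) = 108 \left(- \frac{1}{95927}\right) = - \frac{108}{95927}$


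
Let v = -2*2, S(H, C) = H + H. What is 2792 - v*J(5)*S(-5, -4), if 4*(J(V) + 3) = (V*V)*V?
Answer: 1662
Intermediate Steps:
S(H, C) = 2*H
J(V) = -3 + V³/4 (J(V) = -3 + ((V*V)*V)/4 = -3 + (V²*V)/4 = -3 + V³/4)
v = -4
2792 - v*J(5)*S(-5, -4) = 2792 - (-4*(-3 + (¼)*5³))*2*(-5) = 2792 - (-4*(-3 + (¼)*125))*(-10) = 2792 - (-4*(-3 + 125/4))*(-10) = 2792 - (-4*113/4)*(-10) = 2792 - (-113)*(-10) = 2792 - 1*1130 = 2792 - 1130 = 1662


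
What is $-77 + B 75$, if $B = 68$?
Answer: $5023$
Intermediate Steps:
$-77 + B 75 = -77 + 68 \cdot 75 = -77 + 5100 = 5023$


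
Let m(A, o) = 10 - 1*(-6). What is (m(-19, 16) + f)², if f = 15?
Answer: 961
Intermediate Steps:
m(A, o) = 16 (m(A, o) = 10 + 6 = 16)
(m(-19, 16) + f)² = (16 + 15)² = 31² = 961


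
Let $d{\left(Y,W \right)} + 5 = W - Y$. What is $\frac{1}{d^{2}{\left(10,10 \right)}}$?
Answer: $\frac{1}{25} \approx 0.04$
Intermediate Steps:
$d{\left(Y,W \right)} = -5 + W - Y$ ($d{\left(Y,W \right)} = -5 + \left(W - Y\right) = -5 + W - Y$)
$\frac{1}{d^{2}{\left(10,10 \right)}} = \frac{1}{\left(-5 + 10 - 10\right)^{2}} = \frac{1}{\left(-5\right)^{2}} = \frac{1}{25}$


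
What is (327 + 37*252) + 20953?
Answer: 30604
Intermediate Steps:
(327 + 37*252) + 20953 = (327 + 9324) + 20953 = 9651 + 20953 = 30604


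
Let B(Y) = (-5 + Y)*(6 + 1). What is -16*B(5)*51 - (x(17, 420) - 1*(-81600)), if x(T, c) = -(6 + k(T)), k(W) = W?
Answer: -81577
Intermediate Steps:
x(T, c) = -6 - T (x(T, c) = -(6 + T) = -6 - T)
B(Y) = -35 + 7*Y (B(Y) = (-5 + Y)*7 = -35 + 7*Y)
-16*B(5)*51 - (x(17, 420) - 1*(-81600)) = -16*(-35 + 7*5)*51 - ((-6 - 1*17) - 1*(-81600)) = -16*(-35 + 35)*51 - ((-6 - 17) + 81600) = -16*0*51 - (-23 + 81600) = 0*51 - 1*81577 = 0 - 81577 = -81577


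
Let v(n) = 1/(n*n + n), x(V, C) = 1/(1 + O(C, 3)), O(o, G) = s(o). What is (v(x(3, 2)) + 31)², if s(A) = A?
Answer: 17689/16 ≈ 1105.6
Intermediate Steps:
O(o, G) = o
x(V, C) = 1/(1 + C)
v(n) = 1/(n + n²) (v(n) = 1/(n² + n) = 1/(n + n²))
(v(x(3, 2)) + 31)² = (1/((1/(1 + 2))*(1 + 1/(1 + 2))) + 31)² = (1/((1/3)*(1 + 1/3)) + 31)² = (1/((⅓)*(1 + ⅓)) + 31)² = (3/(4/3) + 31)² = (3*(¾) + 31)² = (9/4 + 31)² = (133/4)² = 17689/16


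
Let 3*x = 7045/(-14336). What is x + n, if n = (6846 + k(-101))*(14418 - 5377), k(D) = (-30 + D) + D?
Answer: 2571756852347/43008 ≈ 5.9797e+7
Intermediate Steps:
k(D) = -30 + 2*D
n = 59797174 (n = (6846 + (-30 + 2*(-101)))*(14418 - 5377) = (6846 + (-30 - 202))*9041 = (6846 - 232)*9041 = 6614*9041 = 59797174)
x = -7045/43008 (x = (7045/(-14336))/3 = (7045*(-1/14336))/3 = (⅓)*(-7045/14336) = -7045/43008 ≈ -0.16381)
x + n = -7045/43008 + 59797174 = 2571756852347/43008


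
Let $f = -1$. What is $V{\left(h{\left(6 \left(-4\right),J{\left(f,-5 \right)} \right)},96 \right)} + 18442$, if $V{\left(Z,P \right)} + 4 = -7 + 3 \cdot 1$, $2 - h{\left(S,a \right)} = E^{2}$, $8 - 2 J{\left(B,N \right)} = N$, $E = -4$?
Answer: $18434$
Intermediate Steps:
$J{\left(B,N \right)} = 4 - \frac{N}{2}$
$h{\left(S,a \right)} = -14$ ($h{\left(S,a \right)} = 2 - \left(-4\right)^{2} = 2 - 16 = -14$)
$V{\left(Z,P \right)} = -8$ ($V{\left(Z,P \right)} = -4 + \left(-7 + 3 \cdot 1\right) = -4 + \left(-7 + 3\right) = -4 - 4 = -8$)
$V{\left(h{\left(6 \left(-4\right),J{\left(f,-5 \right)} \right)},96 \right)} + 18442 = -8 + 18442 = 18434$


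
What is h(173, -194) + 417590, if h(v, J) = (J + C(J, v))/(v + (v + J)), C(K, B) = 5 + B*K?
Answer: 63439929/152 ≈ 4.1737e+5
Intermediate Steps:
h(v, J) = (5 + J + J*v)/(J + 2*v) (h(v, J) = (J + (5 + v*J))/(v + (v + J)) = (J + (5 + J*v))/(v + (J + v)) = (5 + J + J*v)/(J + 2*v))
h(173, -194) + 417590 = (5 - 194 - 194*173)/(-194 + 2*173) + 417590 = (5 - 194 - 33562)/(-194 + 346) + 417590 = -33751/152 + 417590 = 63439929/152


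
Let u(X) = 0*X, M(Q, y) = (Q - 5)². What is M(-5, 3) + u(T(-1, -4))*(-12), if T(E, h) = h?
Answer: 100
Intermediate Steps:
M(Q, y) = (-5 + Q)²
u(X) = 0
M(-5, 3) + u(T(-1, -4))*(-12) = (-5 - 5)² + 0*(-12) = (-10)² + 0 = 100 + 0 = 100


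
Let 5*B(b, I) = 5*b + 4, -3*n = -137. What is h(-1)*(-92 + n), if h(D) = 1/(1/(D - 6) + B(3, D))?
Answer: -4865/384 ≈ -12.669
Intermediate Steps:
n = 137/3 (n = -⅓*(-137) = 137/3 ≈ 45.667)
B(b, I) = ⅘ + b (B(b, I) = (5*b + 4)/5 = (4 + 5*b)/5 = ⅘ + b)
h(D) = 1/(19/5 + 1/(-6 + D)) (h(D) = 1/(1/(D - 6) + (⅘ + 3)) = 1/(1/(-6 + D) + 19/5) = 1/(19/5 + 1/(-6 + D)))
h(-1)*(-92 + n) = (5*(-6 - 1)/(-109 + 19*(-1)))*(-92 + 137/3) = (5*(-7)/(-109 - 19))*(-139/3) = (5*(-7)/(-128))*(-139/3) = (5*(-1/128)*(-7))*(-139/3) = (35/128)*(-139/3) = -4865/384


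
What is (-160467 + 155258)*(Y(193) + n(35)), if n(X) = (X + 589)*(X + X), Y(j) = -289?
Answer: -226023719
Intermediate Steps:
n(X) = 2*X*(589 + X) (n(X) = (589 + X)*(2*X) = 2*X*(589 + X))
(-160467 + 155258)*(Y(193) + n(35)) = (-160467 + 155258)*(-289 + 2*35*(589 + 35)) = -5209*(-289 + 2*35*624) = -5209*(-289 + 43680) = -5209*43391 = -226023719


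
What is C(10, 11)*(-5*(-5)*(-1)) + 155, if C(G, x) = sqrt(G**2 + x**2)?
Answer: 155 - 25*sqrt(221) ≈ -216.65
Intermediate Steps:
C(10, 11)*(-5*(-5)*(-1)) + 155 = sqrt(10**2 + 11**2)*(-5*(-5)*(-1)) + 155 = sqrt(100 + 121)*(25*(-1)) + 155 = sqrt(221)*(-25) + 155 = -25*sqrt(221) + 155 = 155 - 25*sqrt(221)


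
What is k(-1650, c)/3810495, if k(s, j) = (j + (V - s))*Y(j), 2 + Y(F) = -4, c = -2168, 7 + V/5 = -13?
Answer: 1236/1270165 ≈ 0.00097310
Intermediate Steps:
V = -100 (V = -35 + 5*(-13) = -35 - 65 = -100)
Y(F) = -6 (Y(F) = -2 - 4 = -6)
k(s, j) = 600 - 6*j + 6*s (k(s, j) = (j + (-100 - s))*(-6) = (-100 + j - s)*(-6) = 600 - 6*j + 6*s)
k(-1650, c)/3810495 = (600 - 6*(-2168) + 6*(-1650))/3810495 = (600 + 13008 - 9900)*(1/3810495) = 3708*(1/3810495) = 1236/1270165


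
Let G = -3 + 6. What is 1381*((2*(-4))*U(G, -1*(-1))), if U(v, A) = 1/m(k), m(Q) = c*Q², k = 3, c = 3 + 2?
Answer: -11048/45 ≈ -245.51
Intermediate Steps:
c = 5
m(Q) = 5*Q²
G = 3
U(v, A) = 1/45 (U(v, A) = 1/(5*3²) = 1/(5*9) = 1/45)
1381*((2*(-4))*U(G, -1*(-1))) = 1381*((2*(-4))*(1/45)) = 1381*(-8*1/45) = 1381*(-8/45) = -11048/45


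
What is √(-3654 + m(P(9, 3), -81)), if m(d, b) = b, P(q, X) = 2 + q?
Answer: 3*I*√415 ≈ 61.115*I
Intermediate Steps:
√(-3654 + m(P(9, 3), -81)) = √(-3654 - 81) = √(-3735) = 3*I*√415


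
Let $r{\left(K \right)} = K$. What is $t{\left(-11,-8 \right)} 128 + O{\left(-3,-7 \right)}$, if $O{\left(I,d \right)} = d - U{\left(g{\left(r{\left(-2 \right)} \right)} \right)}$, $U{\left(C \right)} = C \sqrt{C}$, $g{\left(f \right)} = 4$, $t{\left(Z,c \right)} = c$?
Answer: $-1039$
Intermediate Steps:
$U{\left(C \right)} = C^{\frac{3}{2}}$
$O{\left(I,d \right)} = -8 + d$ ($O{\left(I,d \right)} = d - 4^{\frac{3}{2}} = d - 8 = -8 + d$)
$t{\left(-11,-8 \right)} 128 + O{\left(-3,-7 \right)} = \left(-8\right) 128 - 15 = -1024 - 15 = -1039$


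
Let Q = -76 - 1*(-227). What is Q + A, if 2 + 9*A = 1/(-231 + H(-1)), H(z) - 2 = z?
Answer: 312109/2070 ≈ 150.78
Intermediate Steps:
H(z) = 2 + z
Q = 151 (Q = -76 + 227 = 151)
A = -461/2070 (A = -2/9 + 1/(9*(-231 + (2 - 1))) = -2/9 + 1/(9*(-231 + 1)) = -2/9 + (⅑)/(-230) = -2/9 + (⅑)*(-1/230) = -2/9 - 1/2070 = -461/2070 ≈ -0.22271)
Q + A = 151 - 461/2070 = 312109/2070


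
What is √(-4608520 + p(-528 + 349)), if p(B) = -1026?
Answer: I*√4609546 ≈ 2147.0*I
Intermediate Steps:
√(-4608520 + p(-528 + 349)) = √(-4608520 - 1026) = √(-4609546) = I*√4609546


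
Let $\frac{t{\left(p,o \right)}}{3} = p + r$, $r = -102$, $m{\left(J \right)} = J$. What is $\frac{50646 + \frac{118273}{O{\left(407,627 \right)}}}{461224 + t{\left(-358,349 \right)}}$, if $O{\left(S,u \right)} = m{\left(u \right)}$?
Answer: $\frac{31873315}{288322188} \approx 0.11055$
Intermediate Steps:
$O{\left(S,u \right)} = u$
$t{\left(p,o \right)} = -306 + 3 p$ ($t{\left(p,o \right)} = 3 \left(p - 102\right) = 3 \left(-102 + p\right) = -306 + 3 p$)
$\frac{50646 + \frac{118273}{O{\left(407,627 \right)}}}{461224 + t{\left(-358,349 \right)}} = \frac{50646 + \frac{118273}{627}}{461224 + \left(-306 + 3 \left(-358\right)\right)} = \frac{50646 + 118273 \cdot \frac{1}{627}}{461224 - 1380} = \frac{50646 + \frac{118273}{627}}{461224 - 1380} = \frac{31873315}{627 \cdot 459844} = \frac{31873315}{627} \cdot \frac{1}{459844} = \frac{31873315}{288322188}$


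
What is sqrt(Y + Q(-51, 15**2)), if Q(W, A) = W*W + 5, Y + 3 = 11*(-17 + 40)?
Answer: 2*sqrt(714) ≈ 53.442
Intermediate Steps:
Y = 250 (Y = -3 + 11*(-17 + 40) = -3 + 11*23 = -3 + 253 = 250)
Q(W, A) = 5 + W**2 (Q(W, A) = W**2 + 5 = 5 + W**2)
sqrt(Y + Q(-51, 15**2)) = sqrt(250 + (5 + (-51)**2)) = sqrt(250 + (5 + 2601)) = sqrt(250 + 2606) = sqrt(2856) = 2*sqrt(714)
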